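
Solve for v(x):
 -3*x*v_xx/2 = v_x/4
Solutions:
 v(x) = C1 + C2*x^(5/6)


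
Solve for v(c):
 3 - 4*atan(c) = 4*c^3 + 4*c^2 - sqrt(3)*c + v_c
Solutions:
 v(c) = C1 - c^4 - 4*c^3/3 + sqrt(3)*c^2/2 - 4*c*atan(c) + 3*c + 2*log(c^2 + 1)


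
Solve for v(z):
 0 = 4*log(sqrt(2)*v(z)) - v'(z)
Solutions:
 -Integral(1/(2*log(_y) + log(2)), (_y, v(z)))/2 = C1 - z


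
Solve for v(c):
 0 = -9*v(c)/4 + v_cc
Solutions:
 v(c) = C1*exp(-3*c/2) + C2*exp(3*c/2)


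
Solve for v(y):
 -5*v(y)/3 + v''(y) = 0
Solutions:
 v(y) = C1*exp(-sqrt(15)*y/3) + C2*exp(sqrt(15)*y/3)


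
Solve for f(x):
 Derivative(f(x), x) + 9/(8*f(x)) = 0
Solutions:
 f(x) = -sqrt(C1 - 9*x)/2
 f(x) = sqrt(C1 - 9*x)/2


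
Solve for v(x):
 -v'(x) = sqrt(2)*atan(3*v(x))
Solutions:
 Integral(1/atan(3*_y), (_y, v(x))) = C1 - sqrt(2)*x


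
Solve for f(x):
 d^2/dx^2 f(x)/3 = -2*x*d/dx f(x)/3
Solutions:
 f(x) = C1 + C2*erf(x)


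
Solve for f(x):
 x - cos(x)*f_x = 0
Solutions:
 f(x) = C1 + Integral(x/cos(x), x)


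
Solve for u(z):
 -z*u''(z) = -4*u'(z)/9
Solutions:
 u(z) = C1 + C2*z^(13/9)


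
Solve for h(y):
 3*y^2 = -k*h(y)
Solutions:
 h(y) = -3*y^2/k


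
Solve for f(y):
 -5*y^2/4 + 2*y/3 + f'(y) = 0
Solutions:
 f(y) = C1 + 5*y^3/12 - y^2/3


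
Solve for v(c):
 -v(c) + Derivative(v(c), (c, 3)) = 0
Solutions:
 v(c) = C3*exp(c) + (C1*sin(sqrt(3)*c/2) + C2*cos(sqrt(3)*c/2))*exp(-c/2)


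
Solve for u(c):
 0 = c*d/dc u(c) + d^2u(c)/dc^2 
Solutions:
 u(c) = C1 + C2*erf(sqrt(2)*c/2)


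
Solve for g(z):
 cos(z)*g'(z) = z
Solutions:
 g(z) = C1 + Integral(z/cos(z), z)


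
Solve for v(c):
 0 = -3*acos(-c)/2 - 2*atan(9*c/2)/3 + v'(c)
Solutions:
 v(c) = C1 + 3*c*acos(-c)/2 + 2*c*atan(9*c/2)/3 + 3*sqrt(1 - c^2)/2 - 2*log(81*c^2 + 4)/27


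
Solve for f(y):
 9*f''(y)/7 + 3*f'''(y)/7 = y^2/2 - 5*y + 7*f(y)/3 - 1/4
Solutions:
 f(y) = C1*exp(-y*(18^(1/3)/(2*(7*sqrt(13) + 31)^(1/3)) + 12^(1/3)*(7*sqrt(13) + 31)^(1/3)/12 + 1))*sin(2^(1/3)*3^(1/6)*y*(-2^(1/3)*3^(2/3)*(7*sqrt(13) + 31)^(1/3) + 18/(7*sqrt(13) + 31)^(1/3))/12) + C2*exp(-y*(18^(1/3)/(2*(7*sqrt(13) + 31)^(1/3)) + 12^(1/3)*(7*sqrt(13) + 31)^(1/3)/12 + 1))*cos(2^(1/3)*3^(1/6)*y*(-2^(1/3)*3^(2/3)*(7*sqrt(13) + 31)^(1/3) + 18/(7*sqrt(13) + 31)^(1/3))/12) + C3*exp(y*(-1 + 18^(1/3)/(7*sqrt(13) + 31)^(1/3) + 12^(1/3)*(7*sqrt(13) + 31)^(1/3)/6)) - 3*y^2/14 + 15*y/7 - 177/1372


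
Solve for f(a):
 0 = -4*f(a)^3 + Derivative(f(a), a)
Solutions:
 f(a) = -sqrt(2)*sqrt(-1/(C1 + 4*a))/2
 f(a) = sqrt(2)*sqrt(-1/(C1 + 4*a))/2


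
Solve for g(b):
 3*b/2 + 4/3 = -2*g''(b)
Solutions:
 g(b) = C1 + C2*b - b^3/8 - b^2/3


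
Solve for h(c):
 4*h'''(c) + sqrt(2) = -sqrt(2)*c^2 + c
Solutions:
 h(c) = C1 + C2*c + C3*c^2 - sqrt(2)*c^5/240 + c^4/96 - sqrt(2)*c^3/24


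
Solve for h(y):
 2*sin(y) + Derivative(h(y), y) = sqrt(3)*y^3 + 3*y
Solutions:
 h(y) = C1 + sqrt(3)*y^4/4 + 3*y^2/2 + 2*cos(y)


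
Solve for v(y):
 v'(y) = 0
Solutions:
 v(y) = C1


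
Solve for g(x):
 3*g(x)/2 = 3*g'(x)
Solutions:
 g(x) = C1*exp(x/2)


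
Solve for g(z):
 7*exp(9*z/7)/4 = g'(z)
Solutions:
 g(z) = C1 + 49*exp(9*z/7)/36


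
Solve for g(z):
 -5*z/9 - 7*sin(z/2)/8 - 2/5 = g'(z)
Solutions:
 g(z) = C1 - 5*z^2/18 - 2*z/5 + 7*cos(z/2)/4


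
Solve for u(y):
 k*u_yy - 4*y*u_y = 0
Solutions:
 u(y) = C1 + C2*erf(sqrt(2)*y*sqrt(-1/k))/sqrt(-1/k)


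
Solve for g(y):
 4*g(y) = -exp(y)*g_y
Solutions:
 g(y) = C1*exp(4*exp(-y))


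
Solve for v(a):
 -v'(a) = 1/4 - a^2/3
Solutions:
 v(a) = C1 + a^3/9 - a/4


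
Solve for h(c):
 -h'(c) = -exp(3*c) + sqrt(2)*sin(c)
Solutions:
 h(c) = C1 + exp(3*c)/3 + sqrt(2)*cos(c)


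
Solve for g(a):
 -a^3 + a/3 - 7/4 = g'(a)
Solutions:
 g(a) = C1 - a^4/4 + a^2/6 - 7*a/4


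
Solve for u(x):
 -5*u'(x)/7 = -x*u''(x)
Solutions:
 u(x) = C1 + C2*x^(12/7)


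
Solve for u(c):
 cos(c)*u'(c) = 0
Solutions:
 u(c) = C1


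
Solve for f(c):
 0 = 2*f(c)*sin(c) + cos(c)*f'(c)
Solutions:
 f(c) = C1*cos(c)^2


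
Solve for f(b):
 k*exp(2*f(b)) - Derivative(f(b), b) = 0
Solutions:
 f(b) = log(-sqrt(-1/(C1 + b*k))) - log(2)/2
 f(b) = log(-1/(C1 + b*k))/2 - log(2)/2


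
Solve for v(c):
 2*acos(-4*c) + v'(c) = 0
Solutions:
 v(c) = C1 - 2*c*acos(-4*c) - sqrt(1 - 16*c^2)/2


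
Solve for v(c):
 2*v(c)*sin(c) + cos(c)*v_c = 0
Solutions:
 v(c) = C1*cos(c)^2


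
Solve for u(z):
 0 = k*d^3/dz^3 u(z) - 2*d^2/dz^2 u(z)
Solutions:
 u(z) = C1 + C2*z + C3*exp(2*z/k)


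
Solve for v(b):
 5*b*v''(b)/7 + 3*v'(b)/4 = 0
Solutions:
 v(b) = C1 + C2/b^(1/20)


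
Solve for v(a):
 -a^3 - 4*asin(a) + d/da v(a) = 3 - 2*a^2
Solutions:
 v(a) = C1 + a^4/4 - 2*a^3/3 + 4*a*asin(a) + 3*a + 4*sqrt(1 - a^2)


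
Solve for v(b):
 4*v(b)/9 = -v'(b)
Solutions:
 v(b) = C1*exp(-4*b/9)


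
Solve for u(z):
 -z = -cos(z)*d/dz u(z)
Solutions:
 u(z) = C1 + Integral(z/cos(z), z)


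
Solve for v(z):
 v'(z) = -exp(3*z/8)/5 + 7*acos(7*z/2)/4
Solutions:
 v(z) = C1 + 7*z*acos(7*z/2)/4 - sqrt(4 - 49*z^2)/4 - 8*exp(3*z/8)/15


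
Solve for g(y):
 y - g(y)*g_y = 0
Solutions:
 g(y) = -sqrt(C1 + y^2)
 g(y) = sqrt(C1 + y^2)


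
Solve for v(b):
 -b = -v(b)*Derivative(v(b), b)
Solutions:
 v(b) = -sqrt(C1 + b^2)
 v(b) = sqrt(C1 + b^2)


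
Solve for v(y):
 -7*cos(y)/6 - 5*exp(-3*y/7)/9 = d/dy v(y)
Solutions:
 v(y) = C1 - 7*sin(y)/6 + 35*exp(-3*y/7)/27


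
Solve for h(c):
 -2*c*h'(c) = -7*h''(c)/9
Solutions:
 h(c) = C1 + C2*erfi(3*sqrt(7)*c/7)


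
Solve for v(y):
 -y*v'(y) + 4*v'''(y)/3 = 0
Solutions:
 v(y) = C1 + Integral(C2*airyai(6^(1/3)*y/2) + C3*airybi(6^(1/3)*y/2), y)


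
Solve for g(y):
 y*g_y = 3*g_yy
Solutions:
 g(y) = C1 + C2*erfi(sqrt(6)*y/6)


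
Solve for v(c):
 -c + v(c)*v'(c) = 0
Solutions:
 v(c) = -sqrt(C1 + c^2)
 v(c) = sqrt(C1 + c^2)


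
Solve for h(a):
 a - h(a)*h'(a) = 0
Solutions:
 h(a) = -sqrt(C1 + a^2)
 h(a) = sqrt(C1 + a^2)


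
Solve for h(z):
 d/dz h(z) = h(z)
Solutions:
 h(z) = C1*exp(z)


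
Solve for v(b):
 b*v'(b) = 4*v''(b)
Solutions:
 v(b) = C1 + C2*erfi(sqrt(2)*b/4)


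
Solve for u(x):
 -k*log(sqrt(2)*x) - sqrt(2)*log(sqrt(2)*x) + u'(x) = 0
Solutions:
 u(x) = C1 + k*x*log(x) - k*x + k*x*log(2)/2 + sqrt(2)*x*log(x) - sqrt(2)*x + sqrt(2)*x*log(2)/2


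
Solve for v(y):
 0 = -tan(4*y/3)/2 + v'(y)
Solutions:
 v(y) = C1 - 3*log(cos(4*y/3))/8


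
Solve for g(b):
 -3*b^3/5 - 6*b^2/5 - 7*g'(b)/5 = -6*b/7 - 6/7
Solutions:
 g(b) = C1 - 3*b^4/28 - 2*b^3/7 + 15*b^2/49 + 30*b/49


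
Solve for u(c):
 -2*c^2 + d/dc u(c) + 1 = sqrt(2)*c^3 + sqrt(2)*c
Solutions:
 u(c) = C1 + sqrt(2)*c^4/4 + 2*c^3/3 + sqrt(2)*c^2/2 - c


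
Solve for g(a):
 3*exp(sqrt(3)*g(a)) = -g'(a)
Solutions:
 g(a) = sqrt(3)*(2*log(1/(C1 + 3*a)) - log(3))/6


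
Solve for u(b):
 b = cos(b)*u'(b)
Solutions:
 u(b) = C1 + Integral(b/cos(b), b)


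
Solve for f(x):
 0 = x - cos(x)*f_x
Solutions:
 f(x) = C1 + Integral(x/cos(x), x)


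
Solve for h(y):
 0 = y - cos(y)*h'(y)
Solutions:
 h(y) = C1 + Integral(y/cos(y), y)


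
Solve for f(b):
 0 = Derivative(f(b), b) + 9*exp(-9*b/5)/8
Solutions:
 f(b) = C1 + 5*exp(-9*b/5)/8


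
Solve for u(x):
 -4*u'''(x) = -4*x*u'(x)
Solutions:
 u(x) = C1 + Integral(C2*airyai(x) + C3*airybi(x), x)


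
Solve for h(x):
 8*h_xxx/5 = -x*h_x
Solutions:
 h(x) = C1 + Integral(C2*airyai(-5^(1/3)*x/2) + C3*airybi(-5^(1/3)*x/2), x)


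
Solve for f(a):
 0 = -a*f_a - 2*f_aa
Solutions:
 f(a) = C1 + C2*erf(a/2)


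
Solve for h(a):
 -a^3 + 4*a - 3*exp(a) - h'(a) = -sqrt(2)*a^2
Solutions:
 h(a) = C1 - a^4/4 + sqrt(2)*a^3/3 + 2*a^2 - 3*exp(a)


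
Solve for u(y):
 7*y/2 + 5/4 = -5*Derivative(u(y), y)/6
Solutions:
 u(y) = C1 - 21*y^2/10 - 3*y/2


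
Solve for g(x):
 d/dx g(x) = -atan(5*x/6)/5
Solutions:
 g(x) = C1 - x*atan(5*x/6)/5 + 3*log(25*x^2 + 36)/25


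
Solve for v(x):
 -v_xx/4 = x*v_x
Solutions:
 v(x) = C1 + C2*erf(sqrt(2)*x)


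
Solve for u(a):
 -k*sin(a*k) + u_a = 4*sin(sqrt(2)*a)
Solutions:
 u(a) = C1 - 2*sqrt(2)*cos(sqrt(2)*a) - cos(a*k)


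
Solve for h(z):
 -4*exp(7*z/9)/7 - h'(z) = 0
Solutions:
 h(z) = C1 - 36*exp(7*z/9)/49


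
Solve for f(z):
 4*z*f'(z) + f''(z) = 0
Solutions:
 f(z) = C1 + C2*erf(sqrt(2)*z)


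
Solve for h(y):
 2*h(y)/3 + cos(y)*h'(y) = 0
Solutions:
 h(y) = C1*(sin(y) - 1)^(1/3)/(sin(y) + 1)^(1/3)


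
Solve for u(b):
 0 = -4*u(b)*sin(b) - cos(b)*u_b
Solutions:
 u(b) = C1*cos(b)^4


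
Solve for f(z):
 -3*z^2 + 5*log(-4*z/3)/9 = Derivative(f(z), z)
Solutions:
 f(z) = C1 - z^3 + 5*z*log(-z)/9 + 5*z*(-log(3) - 1 + 2*log(2))/9


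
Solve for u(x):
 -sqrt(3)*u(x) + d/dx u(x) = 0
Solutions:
 u(x) = C1*exp(sqrt(3)*x)


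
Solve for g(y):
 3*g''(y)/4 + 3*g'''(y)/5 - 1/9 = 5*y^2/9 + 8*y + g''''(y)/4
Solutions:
 g(y) = C1 + C2*y + C3*exp(y*(6 - sqrt(111))/5) + C4*exp(y*(6 + sqrt(111))/5) + 5*y^4/81 + 128*y^3/81 - 1406*y^2/405


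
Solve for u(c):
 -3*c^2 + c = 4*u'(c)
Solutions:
 u(c) = C1 - c^3/4 + c^2/8


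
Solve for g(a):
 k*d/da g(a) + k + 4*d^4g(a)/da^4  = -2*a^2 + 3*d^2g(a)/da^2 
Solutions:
 g(a) = C1 + C2*exp(-a*((k + sqrt(k^2 - 1))^(1/3) + (k + sqrt(k^2 - 1))^(-1/3))/2) + C3*exp(a*((k + sqrt(k^2 - 1))^(1/3)/4 - sqrt(3)*I*(k + sqrt(k^2 - 1))^(1/3)/4 - 1/((-1 + sqrt(3)*I)*(k + sqrt(k^2 - 1))^(1/3)))) + C4*exp(a*((k + sqrt(k^2 - 1))^(1/3)/4 + sqrt(3)*I*(k + sqrt(k^2 - 1))^(1/3)/4 + 1/((1 + sqrt(3)*I)*(k + sqrt(k^2 - 1))^(1/3)))) - 2*a^3/(3*k) - 6*a^2/k^2 - a - 36*a/k^3


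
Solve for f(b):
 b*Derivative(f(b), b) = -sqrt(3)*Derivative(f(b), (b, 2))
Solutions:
 f(b) = C1 + C2*erf(sqrt(2)*3^(3/4)*b/6)


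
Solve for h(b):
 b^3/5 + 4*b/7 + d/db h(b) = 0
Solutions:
 h(b) = C1 - b^4/20 - 2*b^2/7


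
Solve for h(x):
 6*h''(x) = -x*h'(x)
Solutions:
 h(x) = C1 + C2*erf(sqrt(3)*x/6)


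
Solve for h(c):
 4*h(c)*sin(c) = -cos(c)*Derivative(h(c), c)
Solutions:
 h(c) = C1*cos(c)^4


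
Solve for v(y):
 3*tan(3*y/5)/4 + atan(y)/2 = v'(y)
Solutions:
 v(y) = C1 + y*atan(y)/2 - log(y^2 + 1)/4 - 5*log(cos(3*y/5))/4


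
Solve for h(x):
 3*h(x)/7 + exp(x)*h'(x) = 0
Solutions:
 h(x) = C1*exp(3*exp(-x)/7)


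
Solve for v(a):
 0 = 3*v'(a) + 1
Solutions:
 v(a) = C1 - a/3


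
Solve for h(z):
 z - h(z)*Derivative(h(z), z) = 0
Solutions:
 h(z) = -sqrt(C1 + z^2)
 h(z) = sqrt(C1 + z^2)


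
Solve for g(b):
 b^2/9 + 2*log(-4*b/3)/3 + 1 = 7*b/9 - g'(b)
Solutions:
 g(b) = C1 - b^3/27 + 7*b^2/18 - 2*b*log(-b)/3 + b*(-2*log(2) - 1/3 + 2*log(6)/3)


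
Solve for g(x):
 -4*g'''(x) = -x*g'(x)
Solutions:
 g(x) = C1 + Integral(C2*airyai(2^(1/3)*x/2) + C3*airybi(2^(1/3)*x/2), x)


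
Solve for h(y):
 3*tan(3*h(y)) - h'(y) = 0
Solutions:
 h(y) = -asin(C1*exp(9*y))/3 + pi/3
 h(y) = asin(C1*exp(9*y))/3


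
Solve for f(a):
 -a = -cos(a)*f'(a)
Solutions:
 f(a) = C1 + Integral(a/cos(a), a)


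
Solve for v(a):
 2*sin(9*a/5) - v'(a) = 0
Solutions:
 v(a) = C1 - 10*cos(9*a/5)/9


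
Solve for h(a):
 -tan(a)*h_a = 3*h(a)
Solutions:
 h(a) = C1/sin(a)^3


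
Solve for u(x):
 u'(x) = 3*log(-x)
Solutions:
 u(x) = C1 + 3*x*log(-x) - 3*x


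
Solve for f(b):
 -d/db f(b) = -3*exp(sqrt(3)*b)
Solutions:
 f(b) = C1 + sqrt(3)*exp(sqrt(3)*b)


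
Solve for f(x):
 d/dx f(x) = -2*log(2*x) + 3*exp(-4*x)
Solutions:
 f(x) = C1 - 2*x*log(x) + 2*x*(1 - log(2)) - 3*exp(-4*x)/4


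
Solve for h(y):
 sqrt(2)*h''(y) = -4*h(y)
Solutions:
 h(y) = C1*sin(2^(3/4)*y) + C2*cos(2^(3/4)*y)


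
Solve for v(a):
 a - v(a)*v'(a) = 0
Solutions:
 v(a) = -sqrt(C1 + a^2)
 v(a) = sqrt(C1 + a^2)


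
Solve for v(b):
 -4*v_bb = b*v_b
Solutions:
 v(b) = C1 + C2*erf(sqrt(2)*b/4)


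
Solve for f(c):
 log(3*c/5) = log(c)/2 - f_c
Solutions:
 f(c) = C1 - c*log(c)/2 + c/2 + c*log(5/3)


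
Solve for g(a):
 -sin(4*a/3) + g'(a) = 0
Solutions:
 g(a) = C1 - 3*cos(4*a/3)/4


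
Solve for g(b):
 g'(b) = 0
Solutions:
 g(b) = C1


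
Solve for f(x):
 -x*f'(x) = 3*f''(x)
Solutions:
 f(x) = C1 + C2*erf(sqrt(6)*x/6)


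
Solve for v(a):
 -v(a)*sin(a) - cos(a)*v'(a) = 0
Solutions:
 v(a) = C1*cos(a)


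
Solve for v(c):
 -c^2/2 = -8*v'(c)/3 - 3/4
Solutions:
 v(c) = C1 + c^3/16 - 9*c/32


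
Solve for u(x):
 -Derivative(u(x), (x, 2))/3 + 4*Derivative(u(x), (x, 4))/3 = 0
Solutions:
 u(x) = C1 + C2*x + C3*exp(-x/2) + C4*exp(x/2)


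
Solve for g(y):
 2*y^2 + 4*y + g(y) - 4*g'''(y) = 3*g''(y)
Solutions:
 g(y) = C1*exp(-y*((4*sqrt(3) + 7)^(-1/3) + 2 + (4*sqrt(3) + 7)^(1/3))/8)*sin(sqrt(3)*y*(-(4*sqrt(3) + 7)^(1/3) + (4*sqrt(3) + 7)^(-1/3))/8) + C2*exp(-y*((4*sqrt(3) + 7)^(-1/3) + 2 + (4*sqrt(3) + 7)^(1/3))/8)*cos(sqrt(3)*y*(-(4*sqrt(3) + 7)^(1/3) + (4*sqrt(3) + 7)^(-1/3))/8) + C3*exp(y*(-1 + (4*sqrt(3) + 7)^(-1/3) + (4*sqrt(3) + 7)^(1/3))/4) - 2*y^2 - 4*y - 12


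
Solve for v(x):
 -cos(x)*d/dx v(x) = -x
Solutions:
 v(x) = C1 + Integral(x/cos(x), x)


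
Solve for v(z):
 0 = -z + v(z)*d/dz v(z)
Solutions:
 v(z) = -sqrt(C1 + z^2)
 v(z) = sqrt(C1 + z^2)


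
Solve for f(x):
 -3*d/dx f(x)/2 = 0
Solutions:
 f(x) = C1


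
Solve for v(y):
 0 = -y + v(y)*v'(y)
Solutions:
 v(y) = -sqrt(C1 + y^2)
 v(y) = sqrt(C1 + y^2)


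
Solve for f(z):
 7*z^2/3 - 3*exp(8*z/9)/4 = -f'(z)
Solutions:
 f(z) = C1 - 7*z^3/9 + 27*exp(8*z/9)/32


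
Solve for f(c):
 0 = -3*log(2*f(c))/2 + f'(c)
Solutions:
 -2*Integral(1/(log(_y) + log(2)), (_y, f(c)))/3 = C1 - c


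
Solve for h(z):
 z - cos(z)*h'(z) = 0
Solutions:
 h(z) = C1 + Integral(z/cos(z), z)


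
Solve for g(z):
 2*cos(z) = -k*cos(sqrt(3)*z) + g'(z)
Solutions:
 g(z) = C1 + sqrt(3)*k*sin(sqrt(3)*z)/3 + 2*sin(z)


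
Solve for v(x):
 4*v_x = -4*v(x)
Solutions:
 v(x) = C1*exp(-x)


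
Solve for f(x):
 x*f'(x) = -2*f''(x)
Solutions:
 f(x) = C1 + C2*erf(x/2)


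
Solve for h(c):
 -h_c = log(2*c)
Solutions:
 h(c) = C1 - c*log(c) - c*log(2) + c


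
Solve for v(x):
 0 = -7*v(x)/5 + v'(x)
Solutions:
 v(x) = C1*exp(7*x/5)


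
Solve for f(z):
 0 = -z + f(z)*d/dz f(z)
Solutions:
 f(z) = -sqrt(C1 + z^2)
 f(z) = sqrt(C1 + z^2)


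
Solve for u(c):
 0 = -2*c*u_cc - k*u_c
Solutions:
 u(c) = C1 + c^(1 - re(k)/2)*(C2*sin(log(c)*Abs(im(k))/2) + C3*cos(log(c)*im(k)/2))


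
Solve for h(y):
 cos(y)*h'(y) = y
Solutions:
 h(y) = C1 + Integral(y/cos(y), y)


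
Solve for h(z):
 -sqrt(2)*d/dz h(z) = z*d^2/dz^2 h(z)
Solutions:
 h(z) = C1 + C2*z^(1 - sqrt(2))


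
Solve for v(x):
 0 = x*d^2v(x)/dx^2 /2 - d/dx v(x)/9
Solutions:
 v(x) = C1 + C2*x^(11/9)


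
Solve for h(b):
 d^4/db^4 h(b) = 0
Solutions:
 h(b) = C1 + C2*b + C3*b^2 + C4*b^3


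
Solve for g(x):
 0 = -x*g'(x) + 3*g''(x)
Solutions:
 g(x) = C1 + C2*erfi(sqrt(6)*x/6)


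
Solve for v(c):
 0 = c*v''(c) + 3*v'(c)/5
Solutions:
 v(c) = C1 + C2*c^(2/5)


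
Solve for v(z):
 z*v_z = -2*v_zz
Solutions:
 v(z) = C1 + C2*erf(z/2)


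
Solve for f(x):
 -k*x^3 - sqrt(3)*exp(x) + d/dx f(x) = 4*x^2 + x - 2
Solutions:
 f(x) = C1 + k*x^4/4 + 4*x^3/3 + x^2/2 - 2*x + sqrt(3)*exp(x)


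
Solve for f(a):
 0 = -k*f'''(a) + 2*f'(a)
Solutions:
 f(a) = C1 + C2*exp(-sqrt(2)*a*sqrt(1/k)) + C3*exp(sqrt(2)*a*sqrt(1/k))


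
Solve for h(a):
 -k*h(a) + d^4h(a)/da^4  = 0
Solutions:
 h(a) = C1*exp(-a*k^(1/4)) + C2*exp(a*k^(1/4)) + C3*exp(-I*a*k^(1/4)) + C4*exp(I*a*k^(1/4))


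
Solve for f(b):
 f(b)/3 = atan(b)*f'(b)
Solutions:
 f(b) = C1*exp(Integral(1/atan(b), b)/3)


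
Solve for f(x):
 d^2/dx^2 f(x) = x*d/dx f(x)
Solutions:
 f(x) = C1 + C2*erfi(sqrt(2)*x/2)


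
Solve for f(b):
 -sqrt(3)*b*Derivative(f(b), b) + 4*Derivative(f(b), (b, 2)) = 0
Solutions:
 f(b) = C1 + C2*erfi(sqrt(2)*3^(1/4)*b/4)


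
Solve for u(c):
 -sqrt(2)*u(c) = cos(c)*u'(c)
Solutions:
 u(c) = C1*(sin(c) - 1)^(sqrt(2)/2)/(sin(c) + 1)^(sqrt(2)/2)


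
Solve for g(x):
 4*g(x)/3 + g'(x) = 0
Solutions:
 g(x) = C1*exp(-4*x/3)


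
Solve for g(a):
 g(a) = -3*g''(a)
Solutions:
 g(a) = C1*sin(sqrt(3)*a/3) + C2*cos(sqrt(3)*a/3)


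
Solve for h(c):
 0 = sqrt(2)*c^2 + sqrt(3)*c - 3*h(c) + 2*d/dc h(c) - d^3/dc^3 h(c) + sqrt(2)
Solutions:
 h(c) = C1*exp(6^(1/3)*c*(4*3^(1/3)/(sqrt(633) + 27)^(1/3) + 2^(1/3)*(sqrt(633) + 27)^(1/3))/12)*sin(2^(1/3)*3^(1/6)*c*(-2^(1/3)*3^(2/3)*(sqrt(633) + 27)^(1/3)/12 + (sqrt(633) + 27)^(-1/3))) + C2*exp(6^(1/3)*c*(4*3^(1/3)/(sqrt(633) + 27)^(1/3) + 2^(1/3)*(sqrt(633) + 27)^(1/3))/12)*cos(2^(1/3)*3^(1/6)*c*(-2^(1/3)*3^(2/3)*(sqrt(633) + 27)^(1/3)/12 + (sqrt(633) + 27)^(-1/3))) + C3*exp(-6^(1/3)*c*(4*3^(1/3)/(sqrt(633) + 27)^(1/3) + 2^(1/3)*(sqrt(633) + 27)^(1/3))/6) + sqrt(2)*c^2/3 + sqrt(3)*c/3 + 4*sqrt(2)*c/9 + 2*sqrt(3)/9 + 17*sqrt(2)/27


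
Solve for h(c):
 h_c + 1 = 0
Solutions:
 h(c) = C1 - c


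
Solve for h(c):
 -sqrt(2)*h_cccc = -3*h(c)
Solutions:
 h(c) = C1*exp(-2^(7/8)*3^(1/4)*c/2) + C2*exp(2^(7/8)*3^(1/4)*c/2) + C3*sin(2^(7/8)*3^(1/4)*c/2) + C4*cos(2^(7/8)*3^(1/4)*c/2)


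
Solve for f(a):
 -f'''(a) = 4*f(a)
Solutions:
 f(a) = C3*exp(-2^(2/3)*a) + (C1*sin(2^(2/3)*sqrt(3)*a/2) + C2*cos(2^(2/3)*sqrt(3)*a/2))*exp(2^(2/3)*a/2)


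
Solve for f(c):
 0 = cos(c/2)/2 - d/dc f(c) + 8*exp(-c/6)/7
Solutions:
 f(c) = C1 + sin(c/2) - 48*exp(-c/6)/7


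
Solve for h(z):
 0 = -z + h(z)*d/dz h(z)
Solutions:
 h(z) = -sqrt(C1 + z^2)
 h(z) = sqrt(C1 + z^2)


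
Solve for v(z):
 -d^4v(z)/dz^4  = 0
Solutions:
 v(z) = C1 + C2*z + C3*z^2 + C4*z^3


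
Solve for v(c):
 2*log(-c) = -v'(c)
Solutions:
 v(c) = C1 - 2*c*log(-c) + 2*c


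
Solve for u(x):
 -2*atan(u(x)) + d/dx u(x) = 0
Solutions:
 Integral(1/atan(_y), (_y, u(x))) = C1 + 2*x


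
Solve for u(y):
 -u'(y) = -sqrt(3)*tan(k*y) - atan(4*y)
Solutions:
 u(y) = C1 + y*atan(4*y) + sqrt(3)*Piecewise((-log(cos(k*y))/k, Ne(k, 0)), (0, True)) - log(16*y^2 + 1)/8


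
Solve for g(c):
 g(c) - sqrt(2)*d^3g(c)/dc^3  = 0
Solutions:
 g(c) = C3*exp(2^(5/6)*c/2) + (C1*sin(2^(5/6)*sqrt(3)*c/4) + C2*cos(2^(5/6)*sqrt(3)*c/4))*exp(-2^(5/6)*c/4)


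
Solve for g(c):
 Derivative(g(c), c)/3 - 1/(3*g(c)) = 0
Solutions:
 g(c) = -sqrt(C1 + 2*c)
 g(c) = sqrt(C1 + 2*c)


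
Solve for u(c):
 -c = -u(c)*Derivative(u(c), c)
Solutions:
 u(c) = -sqrt(C1 + c^2)
 u(c) = sqrt(C1 + c^2)


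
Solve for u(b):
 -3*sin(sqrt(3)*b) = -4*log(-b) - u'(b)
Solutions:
 u(b) = C1 - 4*b*log(-b) + 4*b - sqrt(3)*cos(sqrt(3)*b)


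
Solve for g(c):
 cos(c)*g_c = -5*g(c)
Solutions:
 g(c) = C1*sqrt(sin(c) - 1)*(sin(c)^2 - 2*sin(c) + 1)/(sqrt(sin(c) + 1)*(sin(c)^2 + 2*sin(c) + 1))


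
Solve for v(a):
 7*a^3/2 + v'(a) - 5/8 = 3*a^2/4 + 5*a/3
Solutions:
 v(a) = C1 - 7*a^4/8 + a^3/4 + 5*a^2/6 + 5*a/8


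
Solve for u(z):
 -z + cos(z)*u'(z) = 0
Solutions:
 u(z) = C1 + Integral(z/cos(z), z)


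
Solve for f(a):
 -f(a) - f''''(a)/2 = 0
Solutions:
 f(a) = (C1*sin(2^(3/4)*a/2) + C2*cos(2^(3/4)*a/2))*exp(-2^(3/4)*a/2) + (C3*sin(2^(3/4)*a/2) + C4*cos(2^(3/4)*a/2))*exp(2^(3/4)*a/2)


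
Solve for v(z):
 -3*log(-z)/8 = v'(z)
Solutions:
 v(z) = C1 - 3*z*log(-z)/8 + 3*z/8


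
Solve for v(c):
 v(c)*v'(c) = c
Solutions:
 v(c) = -sqrt(C1 + c^2)
 v(c) = sqrt(C1 + c^2)


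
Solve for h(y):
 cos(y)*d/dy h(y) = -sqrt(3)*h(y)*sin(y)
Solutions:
 h(y) = C1*cos(y)^(sqrt(3))


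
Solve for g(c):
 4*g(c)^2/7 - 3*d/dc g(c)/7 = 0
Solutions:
 g(c) = -3/(C1 + 4*c)


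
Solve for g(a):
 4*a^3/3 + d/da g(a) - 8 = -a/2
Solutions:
 g(a) = C1 - a^4/3 - a^2/4 + 8*a


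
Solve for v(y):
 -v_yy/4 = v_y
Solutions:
 v(y) = C1 + C2*exp(-4*y)


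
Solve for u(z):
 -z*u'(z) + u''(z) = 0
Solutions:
 u(z) = C1 + C2*erfi(sqrt(2)*z/2)


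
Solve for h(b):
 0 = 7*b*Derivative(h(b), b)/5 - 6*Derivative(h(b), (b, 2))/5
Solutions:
 h(b) = C1 + C2*erfi(sqrt(21)*b/6)


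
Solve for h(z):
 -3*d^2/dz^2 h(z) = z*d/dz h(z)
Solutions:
 h(z) = C1 + C2*erf(sqrt(6)*z/6)


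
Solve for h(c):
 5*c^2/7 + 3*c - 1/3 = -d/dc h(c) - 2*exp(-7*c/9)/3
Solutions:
 h(c) = C1 - 5*c^3/21 - 3*c^2/2 + c/3 + 6*exp(-7*c/9)/7


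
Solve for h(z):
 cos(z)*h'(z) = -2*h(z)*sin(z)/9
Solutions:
 h(z) = C1*cos(z)^(2/9)


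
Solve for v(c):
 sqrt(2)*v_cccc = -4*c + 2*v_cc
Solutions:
 v(c) = C1 + C2*c + C3*exp(-2^(1/4)*c) + C4*exp(2^(1/4)*c) + c^3/3


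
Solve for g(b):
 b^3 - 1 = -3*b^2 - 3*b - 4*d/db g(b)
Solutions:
 g(b) = C1 - b^4/16 - b^3/4 - 3*b^2/8 + b/4


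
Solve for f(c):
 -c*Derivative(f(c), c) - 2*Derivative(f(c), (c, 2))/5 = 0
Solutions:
 f(c) = C1 + C2*erf(sqrt(5)*c/2)


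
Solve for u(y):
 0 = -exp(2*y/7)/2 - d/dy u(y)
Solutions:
 u(y) = C1 - 7*exp(2*y/7)/4


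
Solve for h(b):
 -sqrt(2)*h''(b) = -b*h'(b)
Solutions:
 h(b) = C1 + C2*erfi(2^(1/4)*b/2)


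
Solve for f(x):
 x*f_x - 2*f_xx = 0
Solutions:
 f(x) = C1 + C2*erfi(x/2)


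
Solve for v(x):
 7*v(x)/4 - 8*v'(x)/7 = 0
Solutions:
 v(x) = C1*exp(49*x/32)


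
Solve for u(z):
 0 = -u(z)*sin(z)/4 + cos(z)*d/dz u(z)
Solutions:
 u(z) = C1/cos(z)^(1/4)


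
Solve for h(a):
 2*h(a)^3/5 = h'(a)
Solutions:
 h(a) = -sqrt(10)*sqrt(-1/(C1 + 2*a))/2
 h(a) = sqrt(10)*sqrt(-1/(C1 + 2*a))/2


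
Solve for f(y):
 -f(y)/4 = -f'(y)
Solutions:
 f(y) = C1*exp(y/4)


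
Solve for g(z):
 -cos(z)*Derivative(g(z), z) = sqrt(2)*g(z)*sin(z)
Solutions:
 g(z) = C1*cos(z)^(sqrt(2))


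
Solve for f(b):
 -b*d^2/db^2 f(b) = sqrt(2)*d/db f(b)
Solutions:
 f(b) = C1 + C2*b^(1 - sqrt(2))


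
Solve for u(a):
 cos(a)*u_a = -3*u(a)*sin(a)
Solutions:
 u(a) = C1*cos(a)^3


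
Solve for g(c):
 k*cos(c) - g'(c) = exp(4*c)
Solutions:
 g(c) = C1 + k*sin(c) - exp(4*c)/4


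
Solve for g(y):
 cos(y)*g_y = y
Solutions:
 g(y) = C1 + Integral(y/cos(y), y)


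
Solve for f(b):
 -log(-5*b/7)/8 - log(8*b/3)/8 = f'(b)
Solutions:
 f(b) = C1 - b*log(b)/4 + b*(-log(10) + 1/4 + log(52500000)/8 - I*pi/8)


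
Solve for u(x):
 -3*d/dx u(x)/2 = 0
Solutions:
 u(x) = C1


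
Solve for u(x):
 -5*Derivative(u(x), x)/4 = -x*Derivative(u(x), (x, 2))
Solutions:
 u(x) = C1 + C2*x^(9/4)


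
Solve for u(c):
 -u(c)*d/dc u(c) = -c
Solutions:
 u(c) = -sqrt(C1 + c^2)
 u(c) = sqrt(C1 + c^2)


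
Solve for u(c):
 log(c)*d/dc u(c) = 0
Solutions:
 u(c) = C1


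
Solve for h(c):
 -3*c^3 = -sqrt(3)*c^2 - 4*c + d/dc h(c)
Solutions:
 h(c) = C1 - 3*c^4/4 + sqrt(3)*c^3/3 + 2*c^2


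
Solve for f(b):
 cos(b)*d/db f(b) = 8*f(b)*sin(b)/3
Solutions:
 f(b) = C1/cos(b)^(8/3)


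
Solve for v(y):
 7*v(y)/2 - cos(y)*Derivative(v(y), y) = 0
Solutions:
 v(y) = C1*(sin(y) + 1)^(7/4)/(sin(y) - 1)^(7/4)


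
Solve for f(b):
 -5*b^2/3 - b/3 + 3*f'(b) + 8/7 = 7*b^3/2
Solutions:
 f(b) = C1 + 7*b^4/24 + 5*b^3/27 + b^2/18 - 8*b/21


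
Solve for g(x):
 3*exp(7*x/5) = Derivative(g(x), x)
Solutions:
 g(x) = C1 + 15*exp(7*x/5)/7


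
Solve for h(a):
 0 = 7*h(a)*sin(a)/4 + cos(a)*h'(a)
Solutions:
 h(a) = C1*cos(a)^(7/4)


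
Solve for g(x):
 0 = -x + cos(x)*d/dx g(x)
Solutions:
 g(x) = C1 + Integral(x/cos(x), x)


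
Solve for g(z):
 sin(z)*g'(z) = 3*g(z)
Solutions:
 g(z) = C1*(cos(z) - 1)^(3/2)/(cos(z) + 1)^(3/2)


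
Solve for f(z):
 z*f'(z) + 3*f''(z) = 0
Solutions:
 f(z) = C1 + C2*erf(sqrt(6)*z/6)


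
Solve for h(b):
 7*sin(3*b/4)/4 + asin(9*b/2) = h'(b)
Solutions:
 h(b) = C1 + b*asin(9*b/2) + sqrt(4 - 81*b^2)/9 - 7*cos(3*b/4)/3


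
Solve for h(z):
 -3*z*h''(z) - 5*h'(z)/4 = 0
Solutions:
 h(z) = C1 + C2*z^(7/12)


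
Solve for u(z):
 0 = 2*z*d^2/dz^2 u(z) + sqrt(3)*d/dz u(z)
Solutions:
 u(z) = C1 + C2*z^(1 - sqrt(3)/2)


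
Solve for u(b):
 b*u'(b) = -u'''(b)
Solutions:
 u(b) = C1 + Integral(C2*airyai(-b) + C3*airybi(-b), b)


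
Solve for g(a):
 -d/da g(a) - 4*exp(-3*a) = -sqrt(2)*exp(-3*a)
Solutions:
 g(a) = C1 - sqrt(2)*exp(-3*a)/3 + 4*exp(-3*a)/3


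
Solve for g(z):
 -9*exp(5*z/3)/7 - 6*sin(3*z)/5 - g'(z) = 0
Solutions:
 g(z) = C1 - 27*exp(5*z/3)/35 + 2*cos(3*z)/5


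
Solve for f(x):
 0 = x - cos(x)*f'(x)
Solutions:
 f(x) = C1 + Integral(x/cos(x), x)


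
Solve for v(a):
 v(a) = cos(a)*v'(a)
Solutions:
 v(a) = C1*sqrt(sin(a) + 1)/sqrt(sin(a) - 1)


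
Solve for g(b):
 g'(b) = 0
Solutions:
 g(b) = C1


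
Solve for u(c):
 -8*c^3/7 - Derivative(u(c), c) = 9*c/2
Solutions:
 u(c) = C1 - 2*c^4/7 - 9*c^2/4


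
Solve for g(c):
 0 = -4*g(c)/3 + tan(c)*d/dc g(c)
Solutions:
 g(c) = C1*sin(c)^(4/3)


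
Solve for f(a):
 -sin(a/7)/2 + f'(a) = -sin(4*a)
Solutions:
 f(a) = C1 - 7*cos(a/7)/2 + cos(4*a)/4


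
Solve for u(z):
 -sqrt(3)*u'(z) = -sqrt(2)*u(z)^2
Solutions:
 u(z) = -3/(C1 + sqrt(6)*z)


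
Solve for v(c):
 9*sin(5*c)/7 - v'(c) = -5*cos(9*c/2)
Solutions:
 v(c) = C1 + 10*sin(9*c/2)/9 - 9*cos(5*c)/35


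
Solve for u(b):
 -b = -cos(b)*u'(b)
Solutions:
 u(b) = C1 + Integral(b/cos(b), b)


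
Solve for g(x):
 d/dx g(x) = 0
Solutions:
 g(x) = C1


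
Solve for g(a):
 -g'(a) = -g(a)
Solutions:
 g(a) = C1*exp(a)


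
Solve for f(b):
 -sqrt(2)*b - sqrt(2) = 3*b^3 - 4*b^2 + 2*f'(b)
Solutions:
 f(b) = C1 - 3*b^4/8 + 2*b^3/3 - sqrt(2)*b^2/4 - sqrt(2)*b/2


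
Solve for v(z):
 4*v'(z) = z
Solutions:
 v(z) = C1 + z^2/8


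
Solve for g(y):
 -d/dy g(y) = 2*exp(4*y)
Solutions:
 g(y) = C1 - exp(4*y)/2


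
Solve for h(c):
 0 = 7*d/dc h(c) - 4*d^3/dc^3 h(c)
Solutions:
 h(c) = C1 + C2*exp(-sqrt(7)*c/2) + C3*exp(sqrt(7)*c/2)


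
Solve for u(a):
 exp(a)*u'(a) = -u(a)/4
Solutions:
 u(a) = C1*exp(exp(-a)/4)


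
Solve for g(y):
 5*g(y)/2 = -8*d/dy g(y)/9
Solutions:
 g(y) = C1*exp(-45*y/16)


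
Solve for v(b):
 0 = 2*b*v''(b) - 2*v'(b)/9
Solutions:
 v(b) = C1 + C2*b^(10/9)


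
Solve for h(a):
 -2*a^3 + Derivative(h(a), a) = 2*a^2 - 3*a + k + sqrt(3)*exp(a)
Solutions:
 h(a) = C1 + a^4/2 + 2*a^3/3 - 3*a^2/2 + a*k + sqrt(3)*exp(a)


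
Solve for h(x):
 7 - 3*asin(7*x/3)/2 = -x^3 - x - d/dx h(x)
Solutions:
 h(x) = C1 - x^4/4 - x^2/2 + 3*x*asin(7*x/3)/2 - 7*x + 3*sqrt(9 - 49*x^2)/14


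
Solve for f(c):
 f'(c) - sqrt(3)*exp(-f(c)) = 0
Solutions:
 f(c) = log(C1 + sqrt(3)*c)


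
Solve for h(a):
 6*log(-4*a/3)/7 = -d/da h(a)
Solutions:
 h(a) = C1 - 6*a*log(-a)/7 + 6*a*(-2*log(2) + 1 + log(3))/7


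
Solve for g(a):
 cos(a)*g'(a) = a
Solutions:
 g(a) = C1 + Integral(a/cos(a), a)


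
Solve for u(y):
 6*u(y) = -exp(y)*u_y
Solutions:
 u(y) = C1*exp(6*exp(-y))


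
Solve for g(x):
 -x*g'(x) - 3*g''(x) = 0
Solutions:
 g(x) = C1 + C2*erf(sqrt(6)*x/6)


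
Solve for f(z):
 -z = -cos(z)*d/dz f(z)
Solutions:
 f(z) = C1 + Integral(z/cos(z), z)


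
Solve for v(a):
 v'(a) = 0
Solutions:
 v(a) = C1


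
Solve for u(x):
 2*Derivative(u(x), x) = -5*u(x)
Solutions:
 u(x) = C1*exp(-5*x/2)


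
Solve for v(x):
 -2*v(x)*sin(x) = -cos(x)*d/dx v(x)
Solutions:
 v(x) = C1/cos(x)^2


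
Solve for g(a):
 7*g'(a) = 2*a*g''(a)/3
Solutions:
 g(a) = C1 + C2*a^(23/2)


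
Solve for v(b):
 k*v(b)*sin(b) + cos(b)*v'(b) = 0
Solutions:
 v(b) = C1*exp(k*log(cos(b)))


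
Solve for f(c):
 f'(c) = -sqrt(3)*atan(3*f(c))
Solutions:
 Integral(1/atan(3*_y), (_y, f(c))) = C1 - sqrt(3)*c


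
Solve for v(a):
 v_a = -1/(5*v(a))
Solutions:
 v(a) = -sqrt(C1 - 10*a)/5
 v(a) = sqrt(C1 - 10*a)/5


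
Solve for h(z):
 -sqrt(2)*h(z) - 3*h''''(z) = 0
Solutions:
 h(z) = (C1*sin(2^(5/8)*3^(3/4)*z/6) + C2*cos(2^(5/8)*3^(3/4)*z/6))*exp(-2^(5/8)*3^(3/4)*z/6) + (C3*sin(2^(5/8)*3^(3/4)*z/6) + C4*cos(2^(5/8)*3^(3/4)*z/6))*exp(2^(5/8)*3^(3/4)*z/6)


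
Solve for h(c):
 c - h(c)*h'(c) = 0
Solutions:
 h(c) = -sqrt(C1 + c^2)
 h(c) = sqrt(C1 + c^2)


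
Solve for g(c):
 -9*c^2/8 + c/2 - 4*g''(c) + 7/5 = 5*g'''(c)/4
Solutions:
 g(c) = C1 + C2*c + C3*exp(-16*c/5) - 3*c^4/128 + 77*c^3/1536 + 5243*c^2/40960


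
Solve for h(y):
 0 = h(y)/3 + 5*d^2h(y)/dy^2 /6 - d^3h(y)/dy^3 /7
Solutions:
 h(y) = C1*exp(y*(-7^(1/3)*(18*sqrt(39666) + 7097)^(1/3) - 175*7^(2/3)/(18*sqrt(39666) + 7097)^(1/3) + 70)/36)*sin(sqrt(3)*7^(1/3)*y*(-(18*sqrt(39666) + 7097)^(1/3) + 175*7^(1/3)/(18*sqrt(39666) + 7097)^(1/3))/36) + C2*exp(y*(-7^(1/3)*(18*sqrt(39666) + 7097)^(1/3) - 175*7^(2/3)/(18*sqrt(39666) + 7097)^(1/3) + 70)/36)*cos(sqrt(3)*7^(1/3)*y*(-(18*sqrt(39666) + 7097)^(1/3) + 175*7^(1/3)/(18*sqrt(39666) + 7097)^(1/3))/36) + C3*exp(y*(175*7^(2/3)/(18*sqrt(39666) + 7097)^(1/3) + 35 + 7^(1/3)*(18*sqrt(39666) + 7097)^(1/3))/18)


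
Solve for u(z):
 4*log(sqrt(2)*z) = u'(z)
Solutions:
 u(z) = C1 + 4*z*log(z) - 4*z + z*log(4)


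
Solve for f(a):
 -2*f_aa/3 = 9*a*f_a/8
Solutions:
 f(a) = C1 + C2*erf(3*sqrt(6)*a/8)


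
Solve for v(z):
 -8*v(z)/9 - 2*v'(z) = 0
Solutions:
 v(z) = C1*exp(-4*z/9)


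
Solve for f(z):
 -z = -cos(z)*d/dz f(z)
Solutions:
 f(z) = C1 + Integral(z/cos(z), z)


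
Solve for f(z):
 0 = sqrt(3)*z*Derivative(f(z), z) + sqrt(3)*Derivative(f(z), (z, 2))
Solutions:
 f(z) = C1 + C2*erf(sqrt(2)*z/2)


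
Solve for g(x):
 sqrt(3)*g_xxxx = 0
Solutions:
 g(x) = C1 + C2*x + C3*x^2 + C4*x^3


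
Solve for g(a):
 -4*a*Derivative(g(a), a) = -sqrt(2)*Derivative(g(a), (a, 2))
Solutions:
 g(a) = C1 + C2*erfi(2^(1/4)*a)


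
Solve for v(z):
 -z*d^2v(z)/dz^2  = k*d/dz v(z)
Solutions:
 v(z) = C1 + z^(1 - re(k))*(C2*sin(log(z)*Abs(im(k))) + C3*cos(log(z)*im(k)))


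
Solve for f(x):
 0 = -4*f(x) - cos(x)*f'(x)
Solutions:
 f(x) = C1*(sin(x)^2 - 2*sin(x) + 1)/(sin(x)^2 + 2*sin(x) + 1)


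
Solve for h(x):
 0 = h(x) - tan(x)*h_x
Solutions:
 h(x) = C1*sin(x)


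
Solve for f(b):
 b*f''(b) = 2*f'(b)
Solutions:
 f(b) = C1 + C2*b^3


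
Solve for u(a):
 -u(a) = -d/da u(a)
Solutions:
 u(a) = C1*exp(a)


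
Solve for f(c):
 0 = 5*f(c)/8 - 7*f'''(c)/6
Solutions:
 f(c) = C3*exp(1470^(1/3)*c/14) + (C1*sin(3^(5/6)*490^(1/3)*c/28) + C2*cos(3^(5/6)*490^(1/3)*c/28))*exp(-1470^(1/3)*c/28)


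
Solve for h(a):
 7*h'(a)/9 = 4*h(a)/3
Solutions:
 h(a) = C1*exp(12*a/7)


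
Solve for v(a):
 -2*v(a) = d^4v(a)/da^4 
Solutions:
 v(a) = (C1*sin(2^(3/4)*a/2) + C2*cos(2^(3/4)*a/2))*exp(-2^(3/4)*a/2) + (C3*sin(2^(3/4)*a/2) + C4*cos(2^(3/4)*a/2))*exp(2^(3/4)*a/2)


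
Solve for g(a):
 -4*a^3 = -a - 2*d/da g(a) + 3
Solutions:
 g(a) = C1 + a^4/2 - a^2/4 + 3*a/2


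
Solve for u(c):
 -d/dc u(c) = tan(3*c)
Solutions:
 u(c) = C1 + log(cos(3*c))/3


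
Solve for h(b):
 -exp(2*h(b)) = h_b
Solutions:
 h(b) = log(-sqrt(-1/(C1 - b))) - log(2)/2
 h(b) = log(-1/(C1 - b))/2 - log(2)/2


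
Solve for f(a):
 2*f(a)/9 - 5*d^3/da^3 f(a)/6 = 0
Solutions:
 f(a) = C3*exp(30^(2/3)*a/15) + (C1*sin(10^(2/3)*3^(1/6)*a/10) + C2*cos(10^(2/3)*3^(1/6)*a/10))*exp(-30^(2/3)*a/30)


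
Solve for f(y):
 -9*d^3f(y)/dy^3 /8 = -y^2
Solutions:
 f(y) = C1 + C2*y + C3*y^2 + 2*y^5/135


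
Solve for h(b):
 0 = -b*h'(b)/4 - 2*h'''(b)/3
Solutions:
 h(b) = C1 + Integral(C2*airyai(-3^(1/3)*b/2) + C3*airybi(-3^(1/3)*b/2), b)


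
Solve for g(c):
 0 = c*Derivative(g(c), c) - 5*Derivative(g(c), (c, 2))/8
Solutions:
 g(c) = C1 + C2*erfi(2*sqrt(5)*c/5)


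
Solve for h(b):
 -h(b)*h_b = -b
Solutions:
 h(b) = -sqrt(C1 + b^2)
 h(b) = sqrt(C1 + b^2)


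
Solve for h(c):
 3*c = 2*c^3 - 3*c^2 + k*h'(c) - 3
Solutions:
 h(c) = C1 - c^4/(2*k) + c^3/k + 3*c^2/(2*k) + 3*c/k


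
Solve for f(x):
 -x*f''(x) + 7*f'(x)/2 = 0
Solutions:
 f(x) = C1 + C2*x^(9/2)


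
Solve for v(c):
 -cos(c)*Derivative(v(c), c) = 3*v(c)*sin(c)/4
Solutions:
 v(c) = C1*cos(c)^(3/4)


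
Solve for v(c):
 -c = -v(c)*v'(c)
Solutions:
 v(c) = -sqrt(C1 + c^2)
 v(c) = sqrt(C1 + c^2)


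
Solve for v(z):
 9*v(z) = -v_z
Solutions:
 v(z) = C1*exp(-9*z)


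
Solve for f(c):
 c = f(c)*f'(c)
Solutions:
 f(c) = -sqrt(C1 + c^2)
 f(c) = sqrt(C1 + c^2)


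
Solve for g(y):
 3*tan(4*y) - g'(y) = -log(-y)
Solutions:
 g(y) = C1 + y*log(-y) - y - 3*log(cos(4*y))/4


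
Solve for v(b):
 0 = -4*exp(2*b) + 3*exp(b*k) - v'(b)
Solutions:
 v(b) = C1 - 2*exp(2*b) + 3*exp(b*k)/k


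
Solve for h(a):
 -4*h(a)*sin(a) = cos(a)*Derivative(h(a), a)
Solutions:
 h(a) = C1*cos(a)^4


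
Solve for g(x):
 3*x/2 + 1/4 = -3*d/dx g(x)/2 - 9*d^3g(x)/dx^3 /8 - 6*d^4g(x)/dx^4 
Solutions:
 g(x) = C1 + C2*exp(x*(-2 + (32*sqrt(257) + 513)^(-1/3) + (32*sqrt(257) + 513)^(1/3))/32)*sin(sqrt(3)*x*(-(32*sqrt(257) + 513)^(1/3) + (32*sqrt(257) + 513)^(-1/3))/32) + C3*exp(x*(-2 + (32*sqrt(257) + 513)^(-1/3) + (32*sqrt(257) + 513)^(1/3))/32)*cos(sqrt(3)*x*(-(32*sqrt(257) + 513)^(1/3) + (32*sqrt(257) + 513)^(-1/3))/32) + C4*exp(-x*((32*sqrt(257) + 513)^(-1/3) + 1 + (32*sqrt(257) + 513)^(1/3))/16) - x^2/2 - x/6


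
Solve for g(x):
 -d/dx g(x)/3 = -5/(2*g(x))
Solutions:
 g(x) = -sqrt(C1 + 15*x)
 g(x) = sqrt(C1 + 15*x)


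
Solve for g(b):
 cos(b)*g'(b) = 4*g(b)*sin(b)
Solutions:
 g(b) = C1/cos(b)^4


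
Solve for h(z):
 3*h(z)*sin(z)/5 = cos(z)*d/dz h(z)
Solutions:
 h(z) = C1/cos(z)^(3/5)


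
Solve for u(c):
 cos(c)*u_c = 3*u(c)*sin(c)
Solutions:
 u(c) = C1/cos(c)^3


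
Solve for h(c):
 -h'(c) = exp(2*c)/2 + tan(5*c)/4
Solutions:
 h(c) = C1 - exp(2*c)/4 + log(cos(5*c))/20


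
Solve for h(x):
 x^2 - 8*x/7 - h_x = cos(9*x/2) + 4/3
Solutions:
 h(x) = C1 + x^3/3 - 4*x^2/7 - 4*x/3 - 2*sin(9*x/2)/9


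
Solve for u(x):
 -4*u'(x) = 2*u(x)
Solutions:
 u(x) = C1*exp(-x/2)


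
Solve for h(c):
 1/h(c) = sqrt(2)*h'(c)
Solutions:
 h(c) = -sqrt(C1 + sqrt(2)*c)
 h(c) = sqrt(C1 + sqrt(2)*c)


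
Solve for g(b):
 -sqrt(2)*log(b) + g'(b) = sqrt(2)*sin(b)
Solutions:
 g(b) = C1 + sqrt(2)*b*(log(b) - 1) - sqrt(2)*cos(b)


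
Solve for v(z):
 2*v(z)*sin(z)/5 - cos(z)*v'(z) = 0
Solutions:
 v(z) = C1/cos(z)^(2/5)


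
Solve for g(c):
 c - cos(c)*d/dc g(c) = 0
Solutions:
 g(c) = C1 + Integral(c/cos(c), c)


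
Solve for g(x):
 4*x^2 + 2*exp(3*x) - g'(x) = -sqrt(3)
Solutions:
 g(x) = C1 + 4*x^3/3 + sqrt(3)*x + 2*exp(3*x)/3


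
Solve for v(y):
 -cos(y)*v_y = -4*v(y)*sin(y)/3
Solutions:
 v(y) = C1/cos(y)^(4/3)


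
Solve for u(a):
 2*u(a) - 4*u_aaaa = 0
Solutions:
 u(a) = C1*exp(-2^(3/4)*a/2) + C2*exp(2^(3/4)*a/2) + C3*sin(2^(3/4)*a/2) + C4*cos(2^(3/4)*a/2)


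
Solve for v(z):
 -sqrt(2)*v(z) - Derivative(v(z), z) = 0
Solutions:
 v(z) = C1*exp(-sqrt(2)*z)


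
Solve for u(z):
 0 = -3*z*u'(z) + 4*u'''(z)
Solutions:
 u(z) = C1 + Integral(C2*airyai(6^(1/3)*z/2) + C3*airybi(6^(1/3)*z/2), z)


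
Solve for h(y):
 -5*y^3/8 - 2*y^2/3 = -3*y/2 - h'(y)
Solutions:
 h(y) = C1 + 5*y^4/32 + 2*y^3/9 - 3*y^2/4


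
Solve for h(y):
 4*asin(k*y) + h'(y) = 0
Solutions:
 h(y) = C1 - 4*Piecewise((y*asin(k*y) + sqrt(-k^2*y^2 + 1)/k, Ne(k, 0)), (0, True))


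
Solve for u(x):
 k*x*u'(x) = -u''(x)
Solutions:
 u(x) = Piecewise((-sqrt(2)*sqrt(pi)*C1*erf(sqrt(2)*sqrt(k)*x/2)/(2*sqrt(k)) - C2, (k > 0) | (k < 0)), (-C1*x - C2, True))


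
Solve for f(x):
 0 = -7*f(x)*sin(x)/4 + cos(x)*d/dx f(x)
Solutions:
 f(x) = C1/cos(x)^(7/4)


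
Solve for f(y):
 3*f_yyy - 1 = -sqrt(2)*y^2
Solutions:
 f(y) = C1 + C2*y + C3*y^2 - sqrt(2)*y^5/180 + y^3/18


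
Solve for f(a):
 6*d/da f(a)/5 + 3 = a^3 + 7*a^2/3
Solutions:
 f(a) = C1 + 5*a^4/24 + 35*a^3/54 - 5*a/2


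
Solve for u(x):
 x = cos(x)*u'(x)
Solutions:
 u(x) = C1 + Integral(x/cos(x), x)


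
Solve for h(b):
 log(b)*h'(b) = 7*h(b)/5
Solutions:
 h(b) = C1*exp(7*li(b)/5)


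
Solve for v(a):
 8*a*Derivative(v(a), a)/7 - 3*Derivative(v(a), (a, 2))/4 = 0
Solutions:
 v(a) = C1 + C2*erfi(4*sqrt(21)*a/21)


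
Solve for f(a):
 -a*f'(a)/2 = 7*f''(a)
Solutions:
 f(a) = C1 + C2*erf(sqrt(7)*a/14)


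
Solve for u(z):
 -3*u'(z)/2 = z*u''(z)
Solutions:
 u(z) = C1 + C2/sqrt(z)


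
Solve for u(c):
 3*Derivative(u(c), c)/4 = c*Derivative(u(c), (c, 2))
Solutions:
 u(c) = C1 + C2*c^(7/4)


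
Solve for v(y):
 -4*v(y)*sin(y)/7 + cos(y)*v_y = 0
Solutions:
 v(y) = C1/cos(y)^(4/7)


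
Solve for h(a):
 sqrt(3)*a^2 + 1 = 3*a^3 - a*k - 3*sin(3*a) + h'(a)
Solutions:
 h(a) = C1 - 3*a^4/4 + sqrt(3)*a^3/3 + a^2*k/2 + a - cos(3*a)


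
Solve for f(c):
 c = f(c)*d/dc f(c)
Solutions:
 f(c) = -sqrt(C1 + c^2)
 f(c) = sqrt(C1 + c^2)


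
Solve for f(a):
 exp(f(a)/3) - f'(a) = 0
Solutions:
 f(a) = 3*log(-1/(C1 + a)) + 3*log(3)


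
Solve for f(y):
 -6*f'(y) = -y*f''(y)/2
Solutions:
 f(y) = C1 + C2*y^13


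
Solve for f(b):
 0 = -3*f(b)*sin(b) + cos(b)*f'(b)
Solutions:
 f(b) = C1/cos(b)^3


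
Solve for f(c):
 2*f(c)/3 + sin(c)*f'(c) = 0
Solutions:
 f(c) = C1*(cos(c) + 1)^(1/3)/(cos(c) - 1)^(1/3)


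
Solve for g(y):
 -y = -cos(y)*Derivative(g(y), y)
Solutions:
 g(y) = C1 + Integral(y/cos(y), y)


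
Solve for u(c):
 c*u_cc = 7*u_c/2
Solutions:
 u(c) = C1 + C2*c^(9/2)


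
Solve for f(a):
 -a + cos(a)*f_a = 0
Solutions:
 f(a) = C1 + Integral(a/cos(a), a)


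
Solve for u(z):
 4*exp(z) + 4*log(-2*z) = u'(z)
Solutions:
 u(z) = C1 + 4*z*log(-z) + 4*z*(-1 + log(2)) + 4*exp(z)


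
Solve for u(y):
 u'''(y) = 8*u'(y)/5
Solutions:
 u(y) = C1 + C2*exp(-2*sqrt(10)*y/5) + C3*exp(2*sqrt(10)*y/5)


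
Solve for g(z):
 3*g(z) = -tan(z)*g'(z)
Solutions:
 g(z) = C1/sin(z)^3


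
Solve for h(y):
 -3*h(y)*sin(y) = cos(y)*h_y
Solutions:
 h(y) = C1*cos(y)^3


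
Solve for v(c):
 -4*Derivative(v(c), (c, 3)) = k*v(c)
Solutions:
 v(c) = C1*exp(2^(1/3)*c*(-k)^(1/3)/2) + C2*exp(2^(1/3)*c*(-k)^(1/3)*(-1 + sqrt(3)*I)/4) + C3*exp(-2^(1/3)*c*(-k)^(1/3)*(1 + sqrt(3)*I)/4)


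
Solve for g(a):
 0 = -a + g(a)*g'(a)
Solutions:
 g(a) = -sqrt(C1 + a^2)
 g(a) = sqrt(C1 + a^2)


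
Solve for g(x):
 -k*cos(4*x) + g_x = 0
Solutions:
 g(x) = C1 + k*sin(4*x)/4


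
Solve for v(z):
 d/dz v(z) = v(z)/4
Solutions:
 v(z) = C1*exp(z/4)


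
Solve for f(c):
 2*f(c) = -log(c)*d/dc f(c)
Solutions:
 f(c) = C1*exp(-2*li(c))


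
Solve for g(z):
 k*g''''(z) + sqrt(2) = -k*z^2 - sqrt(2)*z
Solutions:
 g(z) = C1 + C2*z + C3*z^2 + C4*z^3 - z^6/360 - sqrt(2)*z^5/(120*k) - sqrt(2)*z^4/(24*k)


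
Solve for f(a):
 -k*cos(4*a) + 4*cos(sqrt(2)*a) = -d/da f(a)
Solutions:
 f(a) = C1 + k*sin(4*a)/4 - 2*sqrt(2)*sin(sqrt(2)*a)


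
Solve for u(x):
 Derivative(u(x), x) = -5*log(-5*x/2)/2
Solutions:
 u(x) = C1 - 5*x*log(-x)/2 + 5*x*(-log(5) + log(2) + 1)/2


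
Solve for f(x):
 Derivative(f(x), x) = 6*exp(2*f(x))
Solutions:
 f(x) = log(-sqrt(-1/(C1 + 6*x))) - log(2)/2
 f(x) = log(-1/(C1 + 6*x))/2 - log(2)/2


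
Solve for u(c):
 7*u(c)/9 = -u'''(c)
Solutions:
 u(c) = C3*exp(-21^(1/3)*c/3) + (C1*sin(3^(5/6)*7^(1/3)*c/6) + C2*cos(3^(5/6)*7^(1/3)*c/6))*exp(21^(1/3)*c/6)


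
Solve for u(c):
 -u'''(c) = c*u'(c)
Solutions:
 u(c) = C1 + Integral(C2*airyai(-c) + C3*airybi(-c), c)


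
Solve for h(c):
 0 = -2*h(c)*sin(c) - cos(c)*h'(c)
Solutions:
 h(c) = C1*cos(c)^2
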